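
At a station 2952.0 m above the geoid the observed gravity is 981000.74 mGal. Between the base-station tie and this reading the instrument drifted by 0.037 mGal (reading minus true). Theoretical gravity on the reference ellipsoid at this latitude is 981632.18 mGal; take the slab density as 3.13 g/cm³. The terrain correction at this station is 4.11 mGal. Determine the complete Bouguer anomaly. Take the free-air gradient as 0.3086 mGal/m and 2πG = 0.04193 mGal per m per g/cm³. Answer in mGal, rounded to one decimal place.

-103.8

Drift-corrected reading = 981000.74 − (0.037) = 981000.703 mGal
Free-air correction = 0.3086 × 2952.0 = 910.99 mGal
Free-air anomaly = 981000.703 − 981632.18 + (910.99) = 279.513 mGal
Bouguer slab correction = 0.04193 × 3.13 × 2952.0 = 387.42 mGal
Simple Bouguer anomaly = 279.513 − (387.42) = -107.907 mGal
Complete Bouguer anomaly = -107.907 + 4.11 = -103.797 mGal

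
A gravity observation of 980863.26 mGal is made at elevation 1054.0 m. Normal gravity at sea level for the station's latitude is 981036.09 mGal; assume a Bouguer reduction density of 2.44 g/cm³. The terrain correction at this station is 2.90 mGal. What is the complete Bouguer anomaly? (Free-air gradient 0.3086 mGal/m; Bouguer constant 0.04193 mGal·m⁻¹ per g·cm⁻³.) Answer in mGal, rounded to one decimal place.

47.5

Free-air correction = 0.3086 × 1054.0 = 325.26 mGal
Free-air anomaly = 980863.26 − 981036.09 + (325.26) = 152.43 mGal
Bouguer slab correction = 0.04193 × 2.44 × 1054.0 = 107.83 mGal
Simple Bouguer anomaly = 152.43 − (107.83) = 44.60 mGal
Complete Bouguer anomaly = 44.60 + 2.90 = 47.50 mGal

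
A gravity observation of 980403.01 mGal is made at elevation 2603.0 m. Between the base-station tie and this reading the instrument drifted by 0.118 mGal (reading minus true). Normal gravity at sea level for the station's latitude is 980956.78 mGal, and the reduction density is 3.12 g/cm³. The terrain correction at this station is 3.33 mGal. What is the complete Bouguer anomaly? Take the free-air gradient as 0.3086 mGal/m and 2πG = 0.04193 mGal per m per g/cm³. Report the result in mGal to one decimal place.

Drift-corrected reading = 980403.01 − (0.118) = 980402.892 mGal
Free-air correction = 0.3086 × 2603.0 = 803.29 mGal
Free-air anomaly = 980402.892 − 980956.78 + (803.29) = 249.402 mGal
Bouguer slab correction = 0.04193 × 3.12 × 2603.0 = 340.53 mGal
Simple Bouguer anomaly = 249.402 − (340.53) = -91.128 mGal
Complete Bouguer anomaly = -91.128 + 3.33 = -87.798 mGal

-87.8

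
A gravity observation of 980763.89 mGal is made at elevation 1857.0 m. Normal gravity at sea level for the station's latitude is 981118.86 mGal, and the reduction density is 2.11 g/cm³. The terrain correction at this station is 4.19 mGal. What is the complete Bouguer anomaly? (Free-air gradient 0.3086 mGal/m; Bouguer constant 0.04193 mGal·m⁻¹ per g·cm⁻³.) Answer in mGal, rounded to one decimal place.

58.0

Free-air correction = 0.3086 × 1857.0 = 573.07 mGal
Free-air anomaly = 980763.89 − 981118.86 + (573.07) = 218.10 mGal
Bouguer slab correction = 0.04193 × 2.11 × 1857.0 = 164.29 mGal
Simple Bouguer anomaly = 218.10 − (164.29) = 53.81 mGal
Complete Bouguer anomaly = 53.81 + 4.19 = 58.00 mGal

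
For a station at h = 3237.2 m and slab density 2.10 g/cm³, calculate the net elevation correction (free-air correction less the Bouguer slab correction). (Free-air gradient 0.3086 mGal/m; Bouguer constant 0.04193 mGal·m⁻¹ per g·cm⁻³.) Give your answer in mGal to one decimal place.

714.0

Combined gradient = 0.3086 − 0.04193 × 2.10 = 0.2205470 mGal/m
Combined elevation correction = 0.2205470 × 3237.2 = 714.0 mGal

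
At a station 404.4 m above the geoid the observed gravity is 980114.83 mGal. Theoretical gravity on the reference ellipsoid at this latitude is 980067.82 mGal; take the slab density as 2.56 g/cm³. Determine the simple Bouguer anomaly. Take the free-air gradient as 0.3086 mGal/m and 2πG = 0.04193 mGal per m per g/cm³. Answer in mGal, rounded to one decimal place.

Free-air correction = 0.3086 × 404.4 = 124.80 mGal
Free-air anomaly = 980114.83 − 980067.82 + (124.80) = 171.81 mGal
Bouguer slab correction = 0.04193 × 2.56 × 404.4 = 43.41 mGal
Simple Bouguer anomaly = 171.81 − (43.41) = 128.40 mGal

128.4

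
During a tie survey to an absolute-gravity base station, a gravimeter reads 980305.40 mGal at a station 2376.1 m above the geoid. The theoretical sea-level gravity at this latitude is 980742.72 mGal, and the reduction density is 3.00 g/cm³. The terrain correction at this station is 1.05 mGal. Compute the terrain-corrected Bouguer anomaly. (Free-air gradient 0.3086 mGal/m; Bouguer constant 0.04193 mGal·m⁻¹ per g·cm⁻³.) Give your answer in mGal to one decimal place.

Free-air correction = 0.3086 × 2376.1 = 733.26 mGal
Free-air anomaly = 980305.40 − 980742.72 + (733.26) = 295.94 mGal
Bouguer slab correction = 0.04193 × 3.00 × 2376.1 = 298.89 mGal
Simple Bouguer anomaly = 295.94 − (298.89) = -2.95 mGal
Complete Bouguer anomaly = -2.95 + 1.05 = -1.90 mGal

-1.9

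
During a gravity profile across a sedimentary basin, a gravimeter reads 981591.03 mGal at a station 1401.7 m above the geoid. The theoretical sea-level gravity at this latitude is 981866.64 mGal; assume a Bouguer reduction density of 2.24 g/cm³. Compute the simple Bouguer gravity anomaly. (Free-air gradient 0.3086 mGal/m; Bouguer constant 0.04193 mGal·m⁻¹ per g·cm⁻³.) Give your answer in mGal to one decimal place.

Free-air correction = 0.3086 × 1401.7 = 432.56 mGal
Free-air anomaly = 981591.03 − 981866.64 + (432.56) = 156.95 mGal
Bouguer slab correction = 0.04193 × 2.24 × 1401.7 = 131.65 mGal
Simple Bouguer anomaly = 156.95 − (131.65) = 25.30 mGal

25.3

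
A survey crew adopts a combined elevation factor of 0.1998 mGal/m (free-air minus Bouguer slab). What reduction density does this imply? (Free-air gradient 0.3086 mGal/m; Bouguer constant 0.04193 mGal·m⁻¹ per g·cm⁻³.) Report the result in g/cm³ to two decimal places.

0.1998 = 0.3086 − 0.04193 × ρ
ρ = (0.3086 − 0.1998) / 0.04193 = 2.59 g/cm³

2.59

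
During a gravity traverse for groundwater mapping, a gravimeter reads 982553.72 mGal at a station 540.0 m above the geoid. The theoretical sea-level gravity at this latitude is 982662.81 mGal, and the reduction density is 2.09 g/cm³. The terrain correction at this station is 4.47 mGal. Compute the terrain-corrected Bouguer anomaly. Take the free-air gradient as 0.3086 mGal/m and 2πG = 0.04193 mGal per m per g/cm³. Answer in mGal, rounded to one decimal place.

Free-air correction = 0.3086 × 540.0 = 166.64 mGal
Free-air anomaly = 982553.72 − 982662.81 + (166.64) = 57.55 mGal
Bouguer slab correction = 0.04193 × 2.09 × 540.0 = 47.32 mGal
Simple Bouguer anomaly = 57.55 − (47.32) = 10.23 mGal
Complete Bouguer anomaly = 10.23 + 4.47 = 14.70 mGal

14.7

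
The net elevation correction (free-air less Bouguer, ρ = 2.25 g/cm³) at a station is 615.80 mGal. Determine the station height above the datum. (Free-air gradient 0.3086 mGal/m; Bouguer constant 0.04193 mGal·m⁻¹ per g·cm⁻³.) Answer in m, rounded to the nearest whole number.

Combined gradient = 0.3086 − 0.04193 × 2.25 = 0.2142575 mGal/m
h = 615.80 / 0.2142575 = 2874.11 m

2874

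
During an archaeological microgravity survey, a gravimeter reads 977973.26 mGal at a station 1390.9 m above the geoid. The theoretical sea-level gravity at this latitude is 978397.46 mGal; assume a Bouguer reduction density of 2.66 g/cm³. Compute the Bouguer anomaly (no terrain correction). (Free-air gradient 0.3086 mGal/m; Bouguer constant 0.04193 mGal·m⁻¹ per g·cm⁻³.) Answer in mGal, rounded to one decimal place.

-150.1

Free-air correction = 0.3086 × 1390.9 = 429.23 mGal
Free-air anomaly = 977973.26 − 978397.46 + (429.23) = 5.03 mGal
Bouguer slab correction = 0.04193 × 2.66 × 1390.9 = 155.13 mGal
Simple Bouguer anomaly = 5.03 − (155.13) = -150.10 mGal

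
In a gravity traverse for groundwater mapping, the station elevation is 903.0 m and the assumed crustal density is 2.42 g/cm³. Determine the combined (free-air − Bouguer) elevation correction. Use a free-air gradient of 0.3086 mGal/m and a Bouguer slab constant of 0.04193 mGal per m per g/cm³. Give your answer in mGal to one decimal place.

Combined gradient = 0.3086 − 0.04193 × 2.42 = 0.2071294 mGal/m
Combined elevation correction = 0.2071294 × 903.0 = 187.0 mGal

187.0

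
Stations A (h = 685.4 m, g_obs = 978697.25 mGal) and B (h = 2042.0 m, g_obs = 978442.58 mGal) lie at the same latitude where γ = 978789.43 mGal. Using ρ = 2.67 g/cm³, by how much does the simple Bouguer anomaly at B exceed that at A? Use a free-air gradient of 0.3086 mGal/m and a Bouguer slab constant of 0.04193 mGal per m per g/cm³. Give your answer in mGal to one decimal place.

12.1

Δg_SB(A) = 978697.25 − 978789.43 + 0.3086×685.4 − 0.04193×2.67×685.4 = 42.60 mGal
Δg_SB(B) = 978442.58 − 978789.43 + 0.3086×2042.0 − 0.04193×2.67×2042.0 = 54.70 mGal
Difference = 54.70 − (42.60) = 12.10 mGal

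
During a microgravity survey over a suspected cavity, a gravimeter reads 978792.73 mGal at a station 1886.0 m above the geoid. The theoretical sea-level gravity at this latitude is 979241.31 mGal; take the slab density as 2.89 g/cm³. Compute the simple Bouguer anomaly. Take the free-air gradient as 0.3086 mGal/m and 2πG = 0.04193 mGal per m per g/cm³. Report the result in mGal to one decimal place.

-95.1

Free-air correction = 0.3086 × 1886.0 = 582.02 mGal
Free-air anomaly = 978792.73 − 979241.31 + (582.02) = 133.44 mGal
Bouguer slab correction = 0.04193 × 2.89 × 1886.0 = 228.54 mGal
Simple Bouguer anomaly = 133.44 − (228.54) = -95.10 mGal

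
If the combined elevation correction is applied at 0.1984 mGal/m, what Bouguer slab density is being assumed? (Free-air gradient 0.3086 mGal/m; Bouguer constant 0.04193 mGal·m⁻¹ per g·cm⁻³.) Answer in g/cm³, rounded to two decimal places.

2.63

0.1984 = 0.3086 − 0.04193 × ρ
ρ = (0.3086 − 0.1984) / 0.04193 = 2.63 g/cm³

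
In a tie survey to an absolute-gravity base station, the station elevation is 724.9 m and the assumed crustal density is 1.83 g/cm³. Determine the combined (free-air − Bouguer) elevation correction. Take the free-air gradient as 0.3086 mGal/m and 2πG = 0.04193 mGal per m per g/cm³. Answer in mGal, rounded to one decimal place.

Combined gradient = 0.3086 − 0.04193 × 1.83 = 0.2318681 mGal/m
Combined elevation correction = 0.2318681 × 724.9 = 168.1 mGal

168.1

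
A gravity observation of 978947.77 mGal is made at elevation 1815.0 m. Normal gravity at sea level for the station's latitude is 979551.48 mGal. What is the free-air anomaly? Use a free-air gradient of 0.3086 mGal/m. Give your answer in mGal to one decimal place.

Free-air correction = 0.3086 × 1815.0 = 560.11 mGal
Free-air anomaly = 978947.77 − 979551.48 + (560.11) = -43.60 mGal

-43.6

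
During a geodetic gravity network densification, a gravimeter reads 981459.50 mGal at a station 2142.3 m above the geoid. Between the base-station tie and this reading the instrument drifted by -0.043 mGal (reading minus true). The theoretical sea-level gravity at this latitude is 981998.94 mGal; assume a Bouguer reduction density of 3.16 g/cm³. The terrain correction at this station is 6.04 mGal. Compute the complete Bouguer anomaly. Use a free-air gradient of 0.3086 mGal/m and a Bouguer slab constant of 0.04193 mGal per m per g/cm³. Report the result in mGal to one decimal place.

-156.1

Drift-corrected reading = 981459.50 − (-0.043) = 981459.543 mGal
Free-air correction = 0.3086 × 2142.3 = 661.11 mGal
Free-air anomaly = 981459.543 − 981998.94 + (661.11) = 121.713 mGal
Bouguer slab correction = 0.04193 × 3.16 × 2142.3 = 283.85 mGal
Simple Bouguer anomaly = 121.713 − (283.85) = -162.137 mGal
Complete Bouguer anomaly = -162.137 + 6.04 = -156.097 mGal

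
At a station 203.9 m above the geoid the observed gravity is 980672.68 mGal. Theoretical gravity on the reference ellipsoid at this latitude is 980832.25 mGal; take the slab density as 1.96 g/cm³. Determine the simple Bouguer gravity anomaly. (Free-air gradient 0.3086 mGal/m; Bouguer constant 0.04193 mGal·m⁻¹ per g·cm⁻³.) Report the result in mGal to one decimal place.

Free-air correction = 0.3086 × 203.9 = 62.92 mGal
Free-air anomaly = 980672.68 − 980832.25 + (62.92) = -96.65 mGal
Bouguer slab correction = 0.04193 × 1.96 × 203.9 = 16.76 mGal
Simple Bouguer anomaly = -96.65 − (16.76) = -113.41 mGal

-113.4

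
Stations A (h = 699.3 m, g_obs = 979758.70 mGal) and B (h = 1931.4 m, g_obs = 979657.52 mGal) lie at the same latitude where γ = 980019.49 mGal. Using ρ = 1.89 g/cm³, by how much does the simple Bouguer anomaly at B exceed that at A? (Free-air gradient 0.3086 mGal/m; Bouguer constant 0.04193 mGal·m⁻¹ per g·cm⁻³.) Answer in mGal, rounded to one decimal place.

181.4

Δg_SB(A) = 979758.70 − 980019.49 + 0.3086×699.3 − 0.04193×1.89×699.3 = -100.40 mGal
Δg_SB(B) = 979657.52 − 980019.49 + 0.3086×1931.4 − 0.04193×1.89×1931.4 = 81.00 mGal
Difference = 81.00 − (-100.40) = 181.40 mGal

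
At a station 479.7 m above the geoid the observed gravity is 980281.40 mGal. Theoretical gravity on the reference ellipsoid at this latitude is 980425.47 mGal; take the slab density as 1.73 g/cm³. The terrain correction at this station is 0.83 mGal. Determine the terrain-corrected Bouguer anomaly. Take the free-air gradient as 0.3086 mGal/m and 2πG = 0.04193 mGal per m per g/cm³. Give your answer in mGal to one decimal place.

Free-air correction = 0.3086 × 479.7 = 148.04 mGal
Free-air anomaly = 980281.40 − 980425.47 + (148.04) = 3.97 mGal
Bouguer slab correction = 0.04193 × 1.73 × 479.7 = 34.80 mGal
Simple Bouguer anomaly = 3.97 − (34.80) = -30.83 mGal
Complete Bouguer anomaly = -30.83 + 0.83 = -30.00 mGal

-30.0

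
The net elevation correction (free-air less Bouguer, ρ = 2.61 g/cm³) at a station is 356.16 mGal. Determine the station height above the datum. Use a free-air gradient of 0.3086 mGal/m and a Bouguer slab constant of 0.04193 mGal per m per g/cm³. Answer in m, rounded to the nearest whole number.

1788

Combined gradient = 0.3086 − 0.04193 × 2.61 = 0.1991627 mGal/m
h = 356.16 / 0.1991627 = 1788.29 m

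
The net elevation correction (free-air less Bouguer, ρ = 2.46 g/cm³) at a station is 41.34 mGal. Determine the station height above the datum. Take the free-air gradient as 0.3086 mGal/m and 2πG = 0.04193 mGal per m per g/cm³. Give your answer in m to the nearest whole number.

Combined gradient = 0.3086 − 0.04193 × 2.46 = 0.2054522 mGal/m
h = 41.34 / 0.2054522 = 201.21 m

201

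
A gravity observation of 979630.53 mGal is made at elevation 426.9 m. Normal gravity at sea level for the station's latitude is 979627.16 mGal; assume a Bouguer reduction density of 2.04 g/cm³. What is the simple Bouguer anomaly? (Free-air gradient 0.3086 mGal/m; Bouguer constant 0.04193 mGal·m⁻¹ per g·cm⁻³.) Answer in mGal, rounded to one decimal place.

98.6

Free-air correction = 0.3086 × 426.9 = 131.74 mGal
Free-air anomaly = 979630.53 − 979627.16 + (131.74) = 135.11 mGal
Bouguer slab correction = 0.04193 × 2.04 × 426.9 = 36.52 mGal
Simple Bouguer anomaly = 135.11 − (36.52) = 98.59 mGal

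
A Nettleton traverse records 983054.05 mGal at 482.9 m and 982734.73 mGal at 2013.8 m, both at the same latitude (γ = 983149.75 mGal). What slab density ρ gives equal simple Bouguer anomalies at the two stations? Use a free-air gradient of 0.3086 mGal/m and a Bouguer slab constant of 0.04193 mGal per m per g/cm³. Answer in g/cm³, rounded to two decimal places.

2.39

Δg_obs = 982734.73 − 983054.05 = -319.32 mGal over Δh = 2013.8 − 482.9 = 1530.9 m
Equal Bouguer anomalies ⇒ Δg_obs + (0.3086 − 0.04193ρ)·Δh = 0
0.3086 − 0.04193ρ = −Δg_obs/Δh = 0.20858
ρ = (0.3086 − 0.20858) / 0.04193 = 2.39 g/cm³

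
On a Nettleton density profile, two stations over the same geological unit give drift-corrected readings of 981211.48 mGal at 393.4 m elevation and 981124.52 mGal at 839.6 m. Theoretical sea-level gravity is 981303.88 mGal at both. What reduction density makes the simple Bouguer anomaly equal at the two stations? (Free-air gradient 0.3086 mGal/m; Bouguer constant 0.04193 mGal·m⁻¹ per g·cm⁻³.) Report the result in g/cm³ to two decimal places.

Δg_obs = 981124.52 − 981211.48 = -86.96 mGal over Δh = 839.6 − 393.4 = 446.2 m
Equal Bouguer anomalies ⇒ Δg_obs + (0.3086 − 0.04193ρ)·Δh = 0
0.3086 − 0.04193ρ = −Δg_obs/Δh = 0.19489
ρ = (0.3086 − 0.19489) / 0.04193 = 2.71 g/cm³

2.71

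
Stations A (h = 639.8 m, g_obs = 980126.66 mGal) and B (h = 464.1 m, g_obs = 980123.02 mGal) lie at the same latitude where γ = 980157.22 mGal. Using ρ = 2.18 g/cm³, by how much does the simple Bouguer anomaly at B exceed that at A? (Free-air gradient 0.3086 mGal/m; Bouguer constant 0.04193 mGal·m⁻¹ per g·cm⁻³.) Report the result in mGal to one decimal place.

-41.8

Δg_SB(A) = 980126.66 − 980157.22 + 0.3086×639.8 − 0.04193×2.18×639.8 = 108.40 mGal
Δg_SB(B) = 980123.02 − 980157.22 + 0.3086×464.1 − 0.04193×2.18×464.1 = 66.60 mGal
Difference = 66.60 − (108.40) = -41.80 mGal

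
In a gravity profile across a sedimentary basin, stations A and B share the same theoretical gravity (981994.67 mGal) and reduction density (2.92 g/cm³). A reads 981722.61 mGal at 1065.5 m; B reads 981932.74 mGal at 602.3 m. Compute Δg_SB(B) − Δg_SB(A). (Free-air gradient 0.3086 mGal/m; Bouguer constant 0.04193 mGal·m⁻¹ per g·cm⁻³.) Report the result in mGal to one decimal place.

Δg_SB(A) = 981722.61 − 981994.67 + 0.3086×1065.5 − 0.04193×2.92×1065.5 = -73.70 mGal
Δg_SB(B) = 981932.74 − 981994.67 + 0.3086×602.3 − 0.04193×2.92×602.3 = 50.20 mGal
Difference = 50.20 − (-73.70) = 123.90 mGal

123.9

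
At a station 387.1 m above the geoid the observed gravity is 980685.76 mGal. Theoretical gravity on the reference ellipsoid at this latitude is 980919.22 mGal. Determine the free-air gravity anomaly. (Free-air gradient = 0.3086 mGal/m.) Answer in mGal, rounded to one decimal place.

Free-air correction = 0.3086 × 387.1 = 119.46 mGal
Free-air anomaly = 980685.76 − 980919.22 + (119.46) = -114.00 mGal

-114.0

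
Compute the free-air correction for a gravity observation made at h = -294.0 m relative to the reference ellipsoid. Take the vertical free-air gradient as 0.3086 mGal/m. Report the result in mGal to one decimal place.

-90.7

Free-air correction = 0.3086 × -294.0 = -90.7 mGal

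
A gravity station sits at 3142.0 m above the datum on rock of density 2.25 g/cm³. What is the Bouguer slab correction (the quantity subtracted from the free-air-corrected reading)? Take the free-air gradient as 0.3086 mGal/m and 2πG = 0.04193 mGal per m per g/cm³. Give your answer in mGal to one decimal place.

Bouguer slab correction = 0.04193 × 2.25 × 3142.0 = 296.4 mGal

296.4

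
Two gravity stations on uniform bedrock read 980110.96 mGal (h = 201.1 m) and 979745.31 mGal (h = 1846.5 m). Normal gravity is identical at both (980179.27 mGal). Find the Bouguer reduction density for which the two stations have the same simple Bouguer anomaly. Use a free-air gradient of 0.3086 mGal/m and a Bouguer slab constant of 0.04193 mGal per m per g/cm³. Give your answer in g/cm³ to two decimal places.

2.06

Δg_obs = 979745.31 − 980110.96 = -365.65 mGal over Δh = 1846.5 − 201.1 = 1645.4 m
Equal Bouguer anomalies ⇒ Δg_obs + (0.3086 − 0.04193ρ)·Δh = 0
0.3086 − 0.04193ρ = −Δg_obs/Δh = 0.22223
ρ = (0.3086 − 0.22223) / 0.04193 = 2.06 g/cm³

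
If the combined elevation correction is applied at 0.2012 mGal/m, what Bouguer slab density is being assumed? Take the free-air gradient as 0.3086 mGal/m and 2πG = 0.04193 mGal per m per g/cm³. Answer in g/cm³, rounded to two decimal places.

0.2012 = 0.3086 − 0.04193 × ρ
ρ = (0.3086 − 0.2012) / 0.04193 = 2.56 g/cm³

2.56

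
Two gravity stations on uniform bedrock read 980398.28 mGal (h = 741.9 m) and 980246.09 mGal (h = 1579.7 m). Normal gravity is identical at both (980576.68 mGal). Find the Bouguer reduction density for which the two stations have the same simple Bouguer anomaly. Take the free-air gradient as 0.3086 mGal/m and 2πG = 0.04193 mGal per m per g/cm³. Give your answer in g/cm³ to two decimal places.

Δg_obs = 980246.09 − 980398.28 = -152.19 mGal over Δh = 1579.7 − 741.9 = 837.8 m
Equal Bouguer anomalies ⇒ Δg_obs + (0.3086 − 0.04193ρ)·Δh = 0
0.3086 − 0.04193ρ = −Δg_obs/Δh = 0.18165
ρ = (0.3086 − 0.18165) / 0.04193 = 3.03 g/cm³

3.03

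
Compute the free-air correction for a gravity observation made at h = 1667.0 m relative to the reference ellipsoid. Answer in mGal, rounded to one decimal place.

Free-air correction = 0.3086 × 1667.0 = 514.4 mGal

514.4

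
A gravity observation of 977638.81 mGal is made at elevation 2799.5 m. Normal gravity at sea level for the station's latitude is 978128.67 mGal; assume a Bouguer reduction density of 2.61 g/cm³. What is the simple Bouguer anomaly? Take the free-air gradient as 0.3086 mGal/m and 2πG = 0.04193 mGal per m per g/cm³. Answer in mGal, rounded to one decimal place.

Free-air correction = 0.3086 × 2799.5 = 863.93 mGal
Free-air anomaly = 977638.81 − 978128.67 + (863.93) = 374.07 mGal
Bouguer slab correction = 0.04193 × 2.61 × 2799.5 = 306.37 mGal
Simple Bouguer anomaly = 374.07 − (306.37) = 67.70 mGal

67.7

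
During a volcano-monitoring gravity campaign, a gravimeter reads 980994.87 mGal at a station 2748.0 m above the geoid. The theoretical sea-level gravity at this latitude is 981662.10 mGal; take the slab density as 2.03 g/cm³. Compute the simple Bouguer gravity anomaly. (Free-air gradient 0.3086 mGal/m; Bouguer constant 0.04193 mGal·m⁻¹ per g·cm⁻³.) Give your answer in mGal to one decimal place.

Free-air correction = 0.3086 × 2748.0 = 848.03 mGal
Free-air anomaly = 980994.87 − 981662.10 + (848.03) = 180.80 mGal
Bouguer slab correction = 0.04193 × 2.03 × 2748.0 = 233.90 mGal
Simple Bouguer anomaly = 180.80 − (233.90) = -53.10 mGal

-53.1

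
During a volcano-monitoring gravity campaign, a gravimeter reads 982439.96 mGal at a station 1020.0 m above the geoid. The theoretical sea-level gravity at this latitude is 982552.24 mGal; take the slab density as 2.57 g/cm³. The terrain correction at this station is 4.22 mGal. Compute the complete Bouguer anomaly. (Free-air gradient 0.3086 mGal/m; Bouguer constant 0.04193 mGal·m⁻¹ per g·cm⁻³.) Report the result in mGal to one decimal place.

Free-air correction = 0.3086 × 1020.0 = 314.77 mGal
Free-air anomaly = 982439.96 − 982552.24 + (314.77) = 202.49 mGal
Bouguer slab correction = 0.04193 × 2.57 × 1020.0 = 109.92 mGal
Simple Bouguer anomaly = 202.49 − (109.92) = 92.57 mGal
Complete Bouguer anomaly = 92.57 + 4.22 = 96.79 mGal

96.8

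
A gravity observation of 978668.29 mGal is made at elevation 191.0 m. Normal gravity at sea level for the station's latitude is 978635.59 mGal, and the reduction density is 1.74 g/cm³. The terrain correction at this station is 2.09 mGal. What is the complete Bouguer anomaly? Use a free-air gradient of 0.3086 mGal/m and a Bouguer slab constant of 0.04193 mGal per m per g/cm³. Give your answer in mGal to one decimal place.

Free-air correction = 0.3086 × 191.0 = 58.94 mGal
Free-air anomaly = 978668.29 − 978635.59 + (58.94) = 91.64 mGal
Bouguer slab correction = 0.04193 × 1.74 × 191.0 = 13.94 mGal
Simple Bouguer anomaly = 91.64 − (13.94) = 77.70 mGal
Complete Bouguer anomaly = 77.70 + 2.09 = 79.79 mGal

79.8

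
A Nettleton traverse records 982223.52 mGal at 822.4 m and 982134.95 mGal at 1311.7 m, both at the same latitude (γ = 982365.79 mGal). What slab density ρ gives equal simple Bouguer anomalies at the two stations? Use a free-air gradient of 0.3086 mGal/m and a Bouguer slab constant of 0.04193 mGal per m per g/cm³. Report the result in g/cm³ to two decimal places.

3.04

Δg_obs = 982134.95 − 982223.52 = -88.57 mGal over Δh = 1311.7 − 822.4 = 489.3 m
Equal Bouguer anomalies ⇒ Δg_obs + (0.3086 − 0.04193ρ)·Δh = 0
0.3086 − 0.04193ρ = −Δg_obs/Δh = 0.18101
ρ = (0.3086 − 0.18101) / 0.04193 = 3.04 g/cm³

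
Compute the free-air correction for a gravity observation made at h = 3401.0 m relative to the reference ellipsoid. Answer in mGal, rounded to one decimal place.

1049.5

Free-air correction = 0.3086 × 3401.0 = 1049.5 mGal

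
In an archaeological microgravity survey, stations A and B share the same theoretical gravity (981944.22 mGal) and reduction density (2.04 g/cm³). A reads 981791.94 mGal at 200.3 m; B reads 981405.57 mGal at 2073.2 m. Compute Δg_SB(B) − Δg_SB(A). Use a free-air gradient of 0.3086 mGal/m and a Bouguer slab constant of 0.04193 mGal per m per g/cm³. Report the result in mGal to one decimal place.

Δg_SB(A) = 981791.94 − 981944.22 + 0.3086×200.3 − 0.04193×2.04×200.3 = -107.60 mGal
Δg_SB(B) = 981405.57 − 981944.22 + 0.3086×2073.2 − 0.04193×2.04×2073.2 = -76.20 mGal
Difference = -76.20 − (-107.60) = 31.40 mGal

31.4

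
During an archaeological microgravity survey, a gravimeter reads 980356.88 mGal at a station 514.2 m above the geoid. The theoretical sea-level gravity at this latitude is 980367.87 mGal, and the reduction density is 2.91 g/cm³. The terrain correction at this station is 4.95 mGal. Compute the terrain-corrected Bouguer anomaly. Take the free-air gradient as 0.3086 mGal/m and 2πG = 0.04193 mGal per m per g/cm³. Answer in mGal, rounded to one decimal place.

Free-air correction = 0.3086 × 514.2 = 158.68 mGal
Free-air anomaly = 980356.88 − 980367.87 + (158.68) = 147.69 mGal
Bouguer slab correction = 0.04193 × 2.91 × 514.2 = 62.74 mGal
Simple Bouguer anomaly = 147.69 − (62.74) = 84.95 mGal
Complete Bouguer anomaly = 84.95 + 4.95 = 89.90 mGal

89.9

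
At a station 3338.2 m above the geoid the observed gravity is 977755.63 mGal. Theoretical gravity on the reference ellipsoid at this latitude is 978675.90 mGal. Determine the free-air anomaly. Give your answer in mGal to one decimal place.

109.9

Free-air correction = 0.3086 × 3338.2 = 1030.17 mGal
Free-air anomaly = 977755.63 − 978675.90 + (1030.17) = 109.90 mGal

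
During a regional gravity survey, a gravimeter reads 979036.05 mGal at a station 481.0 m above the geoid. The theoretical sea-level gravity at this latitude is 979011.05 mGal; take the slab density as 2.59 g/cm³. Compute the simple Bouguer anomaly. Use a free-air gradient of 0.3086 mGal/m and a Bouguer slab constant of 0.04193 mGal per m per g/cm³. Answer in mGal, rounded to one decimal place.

121.2

Free-air correction = 0.3086 × 481.0 = 148.44 mGal
Free-air anomaly = 979036.05 − 979011.05 + (148.44) = 173.44 mGal
Bouguer slab correction = 0.04193 × 2.59 × 481.0 = 52.24 mGal
Simple Bouguer anomaly = 173.44 − (52.24) = 121.20 mGal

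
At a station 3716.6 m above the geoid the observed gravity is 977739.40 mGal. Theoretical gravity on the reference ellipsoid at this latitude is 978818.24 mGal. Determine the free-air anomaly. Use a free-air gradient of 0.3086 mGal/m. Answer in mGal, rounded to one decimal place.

68.1

Free-air correction = 0.3086 × 3716.6 = 1146.94 mGal
Free-air anomaly = 977739.40 − 978818.24 + (1146.94) = 68.10 mGal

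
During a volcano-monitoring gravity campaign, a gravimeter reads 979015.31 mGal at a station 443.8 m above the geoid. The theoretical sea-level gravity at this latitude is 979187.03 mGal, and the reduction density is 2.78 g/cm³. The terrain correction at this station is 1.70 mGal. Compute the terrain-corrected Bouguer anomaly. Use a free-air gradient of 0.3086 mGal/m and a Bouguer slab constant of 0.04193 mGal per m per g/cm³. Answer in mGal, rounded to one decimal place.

-84.8

Free-air correction = 0.3086 × 443.8 = 136.96 mGal
Free-air anomaly = 979015.31 − 979187.03 + (136.96) = -34.76 mGal
Bouguer slab correction = 0.04193 × 2.78 × 443.8 = 51.73 mGal
Simple Bouguer anomaly = -34.76 − (51.73) = -86.49 mGal
Complete Bouguer anomaly = -86.49 + 1.70 = -84.79 mGal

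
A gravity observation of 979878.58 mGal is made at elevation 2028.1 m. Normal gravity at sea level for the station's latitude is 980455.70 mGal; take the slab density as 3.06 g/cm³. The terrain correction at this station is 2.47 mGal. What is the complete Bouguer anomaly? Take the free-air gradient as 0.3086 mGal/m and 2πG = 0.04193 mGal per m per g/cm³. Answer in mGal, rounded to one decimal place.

-209.0

Free-air correction = 0.3086 × 2028.1 = 625.87 mGal
Free-air anomaly = 979878.58 − 980455.70 + (625.87) = 48.75 mGal
Bouguer slab correction = 0.04193 × 3.06 × 2028.1 = 260.22 mGal
Simple Bouguer anomaly = 48.75 − (260.22) = -211.47 mGal
Complete Bouguer anomaly = -211.47 + 2.47 = -209.00 mGal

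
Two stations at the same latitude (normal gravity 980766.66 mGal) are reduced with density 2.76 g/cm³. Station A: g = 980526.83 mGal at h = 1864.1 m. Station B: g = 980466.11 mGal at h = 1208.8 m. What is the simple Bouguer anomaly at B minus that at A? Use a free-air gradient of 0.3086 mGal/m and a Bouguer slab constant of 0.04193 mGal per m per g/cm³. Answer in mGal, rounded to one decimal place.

-187.1

Δg_SB(A) = 980526.83 − 980766.66 + 0.3086×1864.1 − 0.04193×2.76×1864.1 = 119.70 mGal
Δg_SB(B) = 980466.11 − 980766.66 + 0.3086×1208.8 − 0.04193×2.76×1208.8 = -67.40 mGal
Difference = -67.40 − (119.70) = -187.10 mGal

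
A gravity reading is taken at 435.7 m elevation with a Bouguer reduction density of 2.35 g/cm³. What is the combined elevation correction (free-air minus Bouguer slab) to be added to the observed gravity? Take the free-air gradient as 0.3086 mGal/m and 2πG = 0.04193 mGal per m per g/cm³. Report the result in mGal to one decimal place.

Combined gradient = 0.3086 − 0.04193 × 2.35 = 0.2100645 mGal/m
Combined elevation correction = 0.2100645 × 435.7 = 91.5 mGal

91.5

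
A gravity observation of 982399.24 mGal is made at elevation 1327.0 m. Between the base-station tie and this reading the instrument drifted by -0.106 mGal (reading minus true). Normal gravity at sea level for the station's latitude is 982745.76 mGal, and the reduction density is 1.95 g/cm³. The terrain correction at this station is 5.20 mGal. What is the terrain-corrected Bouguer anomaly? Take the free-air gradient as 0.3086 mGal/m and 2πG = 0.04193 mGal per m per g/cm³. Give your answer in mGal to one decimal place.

Drift-corrected reading = 982399.24 − (-0.106) = 982399.346 mGal
Free-air correction = 0.3086 × 1327.0 = 409.51 mGal
Free-air anomaly = 982399.346 − 982745.76 + (409.51) = 63.096 mGal
Bouguer slab correction = 0.04193 × 1.95 × 1327.0 = 108.50 mGal
Simple Bouguer anomaly = 63.096 − (108.50) = -45.404 mGal
Complete Bouguer anomaly = -45.404 + 5.20 = -40.204 mGal

-40.2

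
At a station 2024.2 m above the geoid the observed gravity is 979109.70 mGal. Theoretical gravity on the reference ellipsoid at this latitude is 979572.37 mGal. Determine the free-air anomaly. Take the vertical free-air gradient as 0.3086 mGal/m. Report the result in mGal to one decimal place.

162.0

Free-air correction = 0.3086 × 2024.2 = 624.67 mGal
Free-air anomaly = 979109.70 − 979572.37 + (624.67) = 162.00 mGal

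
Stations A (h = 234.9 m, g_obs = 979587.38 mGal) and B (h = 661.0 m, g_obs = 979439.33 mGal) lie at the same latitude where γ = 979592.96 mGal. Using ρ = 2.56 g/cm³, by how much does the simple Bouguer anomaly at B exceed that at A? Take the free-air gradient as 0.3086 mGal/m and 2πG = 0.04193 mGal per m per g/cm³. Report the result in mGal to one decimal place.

-62.3

Δg_SB(A) = 979587.38 − 979592.96 + 0.3086×234.9 − 0.04193×2.56×234.9 = 41.70 mGal
Δg_SB(B) = 979439.33 − 979592.96 + 0.3086×661.0 − 0.04193×2.56×661.0 = -20.60 mGal
Difference = -20.60 − (41.70) = -62.30 mGal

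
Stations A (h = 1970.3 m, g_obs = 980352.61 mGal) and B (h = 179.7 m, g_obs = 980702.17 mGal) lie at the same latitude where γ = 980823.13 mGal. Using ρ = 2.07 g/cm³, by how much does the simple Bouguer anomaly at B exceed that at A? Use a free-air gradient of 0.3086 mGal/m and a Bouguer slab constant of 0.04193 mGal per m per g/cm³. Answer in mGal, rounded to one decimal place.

Δg_SB(A) = 980352.61 − 980823.13 + 0.3086×1970.3 − 0.04193×2.07×1970.3 = -33.50 mGal
Δg_SB(B) = 980702.17 − 980823.13 + 0.3086×179.7 − 0.04193×2.07×179.7 = -81.10 mGal
Difference = -81.10 − (-33.50) = -47.60 mGal

-47.6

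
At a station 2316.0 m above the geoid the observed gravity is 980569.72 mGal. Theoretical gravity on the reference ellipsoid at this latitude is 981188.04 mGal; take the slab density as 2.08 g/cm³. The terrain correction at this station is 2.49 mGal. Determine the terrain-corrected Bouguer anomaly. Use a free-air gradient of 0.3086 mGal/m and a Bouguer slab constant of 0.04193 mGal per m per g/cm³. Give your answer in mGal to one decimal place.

Free-air correction = 0.3086 × 2316.0 = 714.72 mGal
Free-air anomaly = 980569.72 − 981188.04 + (714.72) = 96.40 mGal
Bouguer slab correction = 0.04193 × 2.08 × 2316.0 = 201.99 mGal
Simple Bouguer anomaly = 96.40 − (201.99) = -105.59 mGal
Complete Bouguer anomaly = -105.59 + 2.49 = -103.10 mGal

-103.1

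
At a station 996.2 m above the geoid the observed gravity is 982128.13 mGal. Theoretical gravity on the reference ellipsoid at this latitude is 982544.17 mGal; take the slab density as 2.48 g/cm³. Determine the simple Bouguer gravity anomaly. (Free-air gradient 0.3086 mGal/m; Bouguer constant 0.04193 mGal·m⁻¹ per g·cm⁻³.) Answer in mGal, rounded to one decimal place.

Free-air correction = 0.3086 × 996.2 = 307.43 mGal
Free-air anomaly = 982128.13 − 982544.17 + (307.43) = -108.61 mGal
Bouguer slab correction = 0.04193 × 2.48 × 996.2 = 103.59 mGal
Simple Bouguer anomaly = -108.61 − (103.59) = -212.20 mGal

-212.2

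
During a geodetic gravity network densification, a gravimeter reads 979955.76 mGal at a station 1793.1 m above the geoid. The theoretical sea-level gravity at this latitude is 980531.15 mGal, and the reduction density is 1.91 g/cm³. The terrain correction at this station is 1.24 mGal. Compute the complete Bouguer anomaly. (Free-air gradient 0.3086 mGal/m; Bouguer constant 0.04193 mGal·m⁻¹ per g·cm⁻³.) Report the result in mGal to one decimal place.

-164.4

Free-air correction = 0.3086 × 1793.1 = 553.35 mGal
Free-air anomaly = 979955.76 − 980531.15 + (553.35) = -22.04 mGal
Bouguer slab correction = 0.04193 × 1.91 × 1793.1 = 143.60 mGal
Simple Bouguer anomaly = -22.04 − (143.60) = -165.64 mGal
Complete Bouguer anomaly = -165.64 + 1.24 = -164.40 mGal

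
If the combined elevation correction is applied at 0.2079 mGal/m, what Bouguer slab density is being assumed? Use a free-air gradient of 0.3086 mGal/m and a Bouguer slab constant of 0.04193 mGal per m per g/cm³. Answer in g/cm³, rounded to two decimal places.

2.40

0.2079 = 0.3086 − 0.04193 × ρ
ρ = (0.3086 − 0.2079) / 0.04193 = 2.40 g/cm³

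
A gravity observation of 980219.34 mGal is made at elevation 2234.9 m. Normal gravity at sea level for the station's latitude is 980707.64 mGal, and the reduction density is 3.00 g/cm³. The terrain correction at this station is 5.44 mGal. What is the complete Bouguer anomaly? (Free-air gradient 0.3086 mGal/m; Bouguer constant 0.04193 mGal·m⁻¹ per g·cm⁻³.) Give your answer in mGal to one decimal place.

-74.3

Free-air correction = 0.3086 × 2234.9 = 689.69 mGal
Free-air anomaly = 980219.34 − 980707.64 + (689.69) = 201.39 mGal
Bouguer slab correction = 0.04193 × 3.00 × 2234.9 = 281.13 mGal
Simple Bouguer anomaly = 201.39 − (281.13) = -79.74 mGal
Complete Bouguer anomaly = -79.74 + 5.44 = -74.30 mGal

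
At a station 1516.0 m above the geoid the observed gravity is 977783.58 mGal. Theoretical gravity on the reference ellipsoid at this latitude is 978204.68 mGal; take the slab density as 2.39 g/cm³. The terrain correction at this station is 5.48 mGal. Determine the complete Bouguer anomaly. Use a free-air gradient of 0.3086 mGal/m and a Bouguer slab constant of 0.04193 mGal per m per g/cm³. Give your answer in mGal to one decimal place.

Free-air correction = 0.3086 × 1516.0 = 467.84 mGal
Free-air anomaly = 977783.58 − 978204.68 + (467.84) = 46.74 mGal
Bouguer slab correction = 0.04193 × 2.39 × 1516.0 = 151.92 mGal
Simple Bouguer anomaly = 46.74 − (151.92) = -105.18 mGal
Complete Bouguer anomaly = -105.18 + 5.48 = -99.70 mGal

-99.7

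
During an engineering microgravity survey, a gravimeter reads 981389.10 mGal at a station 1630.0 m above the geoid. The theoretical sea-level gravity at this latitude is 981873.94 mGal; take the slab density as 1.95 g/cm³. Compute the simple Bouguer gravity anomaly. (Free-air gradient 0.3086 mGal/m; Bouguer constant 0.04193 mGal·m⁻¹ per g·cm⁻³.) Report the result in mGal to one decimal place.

Free-air correction = 0.3086 × 1630.0 = 503.02 mGal
Free-air anomaly = 981389.10 − 981873.94 + (503.02) = 18.18 mGal
Bouguer slab correction = 0.04193 × 1.95 × 1630.0 = 133.27 mGal
Simple Bouguer anomaly = 18.18 − (133.27) = -115.09 mGal

-115.1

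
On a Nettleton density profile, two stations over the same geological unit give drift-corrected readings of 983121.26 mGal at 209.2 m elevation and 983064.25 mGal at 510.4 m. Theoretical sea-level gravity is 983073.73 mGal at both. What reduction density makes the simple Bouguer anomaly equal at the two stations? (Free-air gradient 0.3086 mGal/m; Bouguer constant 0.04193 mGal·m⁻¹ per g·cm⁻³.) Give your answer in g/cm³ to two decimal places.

2.85

Δg_obs = 983064.25 − 983121.26 = -57.01 mGal over Δh = 510.4 − 209.2 = 301.2 m
Equal Bouguer anomalies ⇒ Δg_obs + (0.3086 − 0.04193ρ)·Δh = 0
0.3086 − 0.04193ρ = −Δg_obs/Δh = 0.18928
ρ = (0.3086 − 0.18928) / 0.04193 = 2.85 g/cm³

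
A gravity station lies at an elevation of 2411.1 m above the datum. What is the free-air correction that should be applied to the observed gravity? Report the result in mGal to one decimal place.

Free-air correction = 0.3086 × 2411.1 = 744.1 mGal

744.1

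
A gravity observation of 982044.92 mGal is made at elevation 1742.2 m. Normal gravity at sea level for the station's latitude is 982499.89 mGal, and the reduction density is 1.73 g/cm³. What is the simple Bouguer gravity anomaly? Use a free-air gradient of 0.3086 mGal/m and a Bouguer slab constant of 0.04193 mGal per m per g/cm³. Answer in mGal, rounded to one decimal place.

-43.7

Free-air correction = 0.3086 × 1742.2 = 537.64 mGal
Free-air anomaly = 982044.92 − 982499.89 + (537.64) = 82.67 mGal
Bouguer slab correction = 0.04193 × 1.73 × 1742.2 = 126.38 mGal
Simple Bouguer anomaly = 82.67 − (126.38) = -43.71 mGal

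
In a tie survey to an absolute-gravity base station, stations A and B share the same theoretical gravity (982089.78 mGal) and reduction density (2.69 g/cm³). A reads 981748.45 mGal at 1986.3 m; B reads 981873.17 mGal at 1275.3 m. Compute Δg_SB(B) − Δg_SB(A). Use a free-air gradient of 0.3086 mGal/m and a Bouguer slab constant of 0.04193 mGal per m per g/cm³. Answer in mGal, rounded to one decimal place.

Δg_SB(A) = 981748.45 − 982089.78 + 0.3086×1986.3 − 0.04193×2.69×1986.3 = 47.60 mGal
Δg_SB(B) = 981873.17 − 982089.78 + 0.3086×1275.3 − 0.04193×2.69×1275.3 = 33.10 mGal
Difference = 33.10 − (47.60) = -14.50 mGal

-14.5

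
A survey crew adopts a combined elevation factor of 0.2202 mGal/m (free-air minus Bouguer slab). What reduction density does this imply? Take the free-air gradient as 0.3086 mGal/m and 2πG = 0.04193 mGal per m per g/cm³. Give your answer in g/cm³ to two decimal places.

0.2202 = 0.3086 − 0.04193 × ρ
ρ = (0.3086 − 0.2202) / 0.04193 = 2.11 g/cm³

2.11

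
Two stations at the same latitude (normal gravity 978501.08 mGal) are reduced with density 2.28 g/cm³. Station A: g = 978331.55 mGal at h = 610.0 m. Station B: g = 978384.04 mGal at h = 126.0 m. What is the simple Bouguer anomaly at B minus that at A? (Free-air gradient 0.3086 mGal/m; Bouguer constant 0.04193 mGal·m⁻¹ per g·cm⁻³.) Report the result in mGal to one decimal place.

-50.6

Δg_SB(A) = 978331.55 − 978501.08 + 0.3086×610.0 − 0.04193×2.28×610.0 = -39.60 mGal
Δg_SB(B) = 978384.04 − 978501.08 + 0.3086×126.0 − 0.04193×2.28×126.0 = -90.20 mGal
Difference = -90.20 − (-39.60) = -50.60 mGal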